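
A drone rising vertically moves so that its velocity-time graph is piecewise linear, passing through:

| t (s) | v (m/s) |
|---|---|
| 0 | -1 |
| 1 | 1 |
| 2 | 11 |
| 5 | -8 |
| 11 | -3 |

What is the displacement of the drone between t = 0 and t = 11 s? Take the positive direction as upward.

Net displacement equals the area under the velocity-time graph (areas below the axis count negative).
0–1 s: ½(-1 + 1)(1) = 0 m
1–2 s: ½(1 + 11)(1) = 6 m
2–5 s: ½(11 + -8)(3) = 4.5 m
5–11 s: ½(-8 + -3)(6) = -33 m
Net displacement = -22.5 m

-22.5 m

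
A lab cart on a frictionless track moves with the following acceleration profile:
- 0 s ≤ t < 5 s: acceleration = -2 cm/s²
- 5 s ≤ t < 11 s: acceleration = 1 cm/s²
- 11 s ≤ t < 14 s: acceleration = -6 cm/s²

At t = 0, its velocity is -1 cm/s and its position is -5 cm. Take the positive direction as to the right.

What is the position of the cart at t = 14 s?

-125 cm

On each constant-a segment, Δv = aΔt and Δx = v₀Δt + ½aΔt²; chain segment to segment.
0–5 s: v starts -1 cm/s; Δx = -1·5 + ½·-2·5² = -30 cm; v ends -11 cm/s.
5–11 s: v starts -11 cm/s; Δx = -11·6 + ½·1·6² = -48 cm; v ends -5 cm/s.
11–14 s: v starts -5 cm/s; Δx = -5·3 + ½·-6·3² = -42 cm; v ends -23 cm/s.
x(14) = -5 + Σ Δx = -125 cm.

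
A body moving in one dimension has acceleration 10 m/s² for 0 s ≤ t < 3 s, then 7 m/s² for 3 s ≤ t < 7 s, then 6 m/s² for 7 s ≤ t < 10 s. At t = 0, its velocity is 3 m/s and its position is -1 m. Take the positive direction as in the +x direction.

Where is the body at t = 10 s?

On each constant-a segment, Δv = aΔt and Δx = v₀Δt + ½aΔt²; chain segment to segment.
0–3 s: v starts 3 m/s; Δx = 3·3 + ½·10·3² = 54 m; v ends 33 m/s.
3–7 s: v starts 33 m/s; Δx = 33·4 + ½·7·4² = 188 m; v ends 61 m/s.
7–10 s: v starts 61 m/s; Δx = 61·3 + ½·6·3² = 210 m; v ends 79 m/s.
x(10) = -1 + Σ Δx = 451 m.

451 m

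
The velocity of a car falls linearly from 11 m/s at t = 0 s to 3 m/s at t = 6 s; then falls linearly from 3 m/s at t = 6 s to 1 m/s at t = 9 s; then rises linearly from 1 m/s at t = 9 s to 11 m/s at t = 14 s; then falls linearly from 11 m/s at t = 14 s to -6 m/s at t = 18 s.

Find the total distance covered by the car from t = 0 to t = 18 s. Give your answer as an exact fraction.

1640/17 m

Distance (not displacement) is the total path length: add the absolute areas under v-t.
0–6 s: |½(11 + 3)(6)| = 42 m
6–9 s: |½(3 + 1)(3)| = 6 m
9–14 s: |½(1 + 11)(5)| = 30 m
14–18 s: v = 0 at t = 282/17 s; triangle areas 242/17 + 72/17 = 314/17 m
Total distance = 1640/17 m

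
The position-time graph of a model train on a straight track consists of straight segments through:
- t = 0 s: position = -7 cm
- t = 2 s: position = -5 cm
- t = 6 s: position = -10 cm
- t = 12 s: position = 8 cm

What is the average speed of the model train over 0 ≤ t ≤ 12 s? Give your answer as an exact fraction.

Average speed = (total path length)/(elapsed time); on a piecewise-linear x-t graph the path length is Σ|Δx|.
0–2 s: |Δx| = |-5 − -7| = 2 cm
2–6 s: |Δx| = |-10 − -5| = 5 cm
6–12 s: |Δx| = |8 − -10| = 18 cm
Total path = 25 cm; average speed = 25/12 = 25/12 cm/s.

25/12 cm/s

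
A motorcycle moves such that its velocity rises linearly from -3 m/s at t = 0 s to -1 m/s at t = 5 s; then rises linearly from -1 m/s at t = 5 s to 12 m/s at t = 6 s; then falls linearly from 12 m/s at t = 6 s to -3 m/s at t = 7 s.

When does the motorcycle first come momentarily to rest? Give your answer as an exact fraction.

v changes sign on 5–6 s (from -1 to 12); the graph is linear there, so v = 0 at t = 5 + (1)·(6 − 5)/(12 − -1) = 66/13 s.

t = 66/13 s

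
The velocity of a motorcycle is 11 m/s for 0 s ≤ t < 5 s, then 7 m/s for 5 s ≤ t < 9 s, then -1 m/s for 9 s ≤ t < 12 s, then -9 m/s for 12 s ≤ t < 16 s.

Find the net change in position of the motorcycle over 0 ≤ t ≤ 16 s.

Net displacement equals the area under the velocity-time graph (areas below the axis count negative).
0–5 s: 11 × 5 = 55 m
5–9 s: 7 × 4 = 28 m
9–12 s: -1 × 3 = -3 m
12–16 s: -9 × 4 = -36 m
Net displacement = 44 m

44 m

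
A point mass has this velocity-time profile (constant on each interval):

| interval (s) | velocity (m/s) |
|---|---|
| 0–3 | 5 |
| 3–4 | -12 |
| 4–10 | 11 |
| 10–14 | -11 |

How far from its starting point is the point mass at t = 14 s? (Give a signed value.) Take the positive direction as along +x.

Displacement is the signed area under the v-t curve.
0–3 s: 5 × 3 = 15 m
3–4 s: -12 × 1 = -12 m
4–10 s: 11 × 6 = 66 m
10–14 s: -11 × 4 = -44 m
Net displacement = 25 m

25 m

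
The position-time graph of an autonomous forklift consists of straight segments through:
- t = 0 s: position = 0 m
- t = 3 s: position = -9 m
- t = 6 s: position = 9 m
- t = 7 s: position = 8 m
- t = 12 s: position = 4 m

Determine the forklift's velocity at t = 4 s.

6 m/s

Velocity is the slope of the x-t graph on 3–6 s: (9 − -9)/(6 − 3) = 6 m/s.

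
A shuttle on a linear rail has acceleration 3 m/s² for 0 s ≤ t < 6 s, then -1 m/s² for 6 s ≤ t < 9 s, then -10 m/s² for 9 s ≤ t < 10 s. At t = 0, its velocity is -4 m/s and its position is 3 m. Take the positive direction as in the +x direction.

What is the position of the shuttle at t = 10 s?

On each constant-a segment, Δv = aΔt and Δx = v₀Δt + ½aΔt²; chain segment to segment.
0–6 s: v starts -4 m/s; Δx = -4·6 + ½·3·6² = 30 m; v ends 14 m/s.
6–9 s: v starts 14 m/s; Δx = 14·3 + ½·-1·3² = 37.5 m; v ends 11 m/s.
9–10 s: v starts 11 m/s; Δx = 11·1 + ½·-10·1² = 6 m; v ends 1 m/s.
x(10) = 3 + Σ Δx = 76.5 m.

76.5 m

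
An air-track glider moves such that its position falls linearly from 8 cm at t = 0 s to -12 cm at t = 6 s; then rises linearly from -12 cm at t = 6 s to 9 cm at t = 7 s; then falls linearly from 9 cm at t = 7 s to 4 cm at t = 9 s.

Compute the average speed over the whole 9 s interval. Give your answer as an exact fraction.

Average speed = (total path length)/(elapsed time); on a piecewise-linear x-t graph the path length is Σ|Δx|.
0–6 s: |Δx| = |-12 − 8| = 20 cm
6–7 s: |Δx| = |9 − -12| = 21 cm
7–9 s: |Δx| = |4 − 9| = 5 cm
Total path = 46 cm; average speed = 46/9 = 46/9 cm/s.

46/9 cm/s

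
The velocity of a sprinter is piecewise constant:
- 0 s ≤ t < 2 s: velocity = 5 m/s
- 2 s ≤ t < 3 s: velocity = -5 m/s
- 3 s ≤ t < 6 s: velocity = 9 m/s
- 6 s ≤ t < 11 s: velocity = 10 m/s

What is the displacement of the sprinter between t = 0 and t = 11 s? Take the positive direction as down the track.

82 m

Displacement is the signed area under the v-t curve.
0–2 s: 5 × 2 = 10 m
2–3 s: -5 × 1 = -5 m
3–6 s: 9 × 3 = 27 m
6–11 s: 10 × 5 = 50 m
Net displacement = 82 m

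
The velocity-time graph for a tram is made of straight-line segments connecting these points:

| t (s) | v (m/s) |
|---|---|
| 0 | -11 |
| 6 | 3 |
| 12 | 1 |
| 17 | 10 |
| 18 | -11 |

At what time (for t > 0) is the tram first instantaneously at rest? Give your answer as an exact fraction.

t = 33/7 s

v changes sign on 0–6 s (from -11 to 3); the graph is linear there, so v = 0 at t = 0 + (11)·(6 − 0)/(3 − -11) = 33/7 s.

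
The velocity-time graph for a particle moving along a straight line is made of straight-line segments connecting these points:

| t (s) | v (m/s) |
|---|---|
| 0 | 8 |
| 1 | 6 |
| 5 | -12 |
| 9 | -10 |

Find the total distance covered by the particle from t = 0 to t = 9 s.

71 m

Total distance travelled is ∫|v| dt — sum the magnitudes of each area piece.
0–1 s: |½(8 + 6)(1)| = 7 m
1–5 s: v = 0 at t = 7/3 s; triangle areas 4 + 16 = 20 m
5–9 s: |½(-12 + -10)(4)| = 44 m
Total distance = 71 m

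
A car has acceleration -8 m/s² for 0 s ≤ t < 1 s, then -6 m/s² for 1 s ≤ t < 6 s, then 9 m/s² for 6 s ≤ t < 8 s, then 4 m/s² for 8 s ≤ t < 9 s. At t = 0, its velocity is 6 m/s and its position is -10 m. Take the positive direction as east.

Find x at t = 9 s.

-151 m

On each constant-a segment, Δv = aΔt and Δx = v₀Δt + ½aΔt²; chain segment to segment.
0–1 s: v starts 6 m/s; Δx = 6·1 + ½·-8·1² = 2 m; v ends -2 m/s.
1–6 s: v starts -2 m/s; Δx = -2·5 + ½·-6·5² = -85 m; v ends -32 m/s.
6–8 s: v starts -32 m/s; Δx = -32·2 + ½·9·2² = -46 m; v ends -14 m/s.
8–9 s: v starts -14 m/s; Δx = -14·1 + ½·4·1² = -12 m; v ends -10 m/s.
x(9) = -10 + Σ Δx = -151 m.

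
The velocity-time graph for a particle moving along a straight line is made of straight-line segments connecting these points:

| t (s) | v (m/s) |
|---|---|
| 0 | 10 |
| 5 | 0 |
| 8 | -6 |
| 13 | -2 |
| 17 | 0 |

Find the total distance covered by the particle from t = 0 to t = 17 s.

Total distance travelled is ∫|v| dt — sum the magnitudes of each area piece.
0–5 s: |½(10 + 0)(5)| = 25 m
5–8 s: |½(0 + -6)(3)| = 9 m
8–13 s: |½(-6 + -2)(5)| = 20 m
13–17 s: |½(-2 + 0)(4)| = 4 m
Total distance = 58 m

58 m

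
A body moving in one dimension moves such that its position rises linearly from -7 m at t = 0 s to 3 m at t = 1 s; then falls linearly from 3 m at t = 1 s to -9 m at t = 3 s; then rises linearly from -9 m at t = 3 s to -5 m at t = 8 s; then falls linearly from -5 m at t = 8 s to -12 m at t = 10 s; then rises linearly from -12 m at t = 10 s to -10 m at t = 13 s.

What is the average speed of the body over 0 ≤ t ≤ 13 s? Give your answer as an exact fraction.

35/13 m/s

Average speed = (total path length)/(elapsed time); on a piecewise-linear x-t graph the path length is Σ|Δx|.
0–1 s: |Δx| = |3 − -7| = 10 m
1–3 s: |Δx| = |-9 − 3| = 12 m
3–8 s: |Δx| = |-5 − -9| = 4 m
8–10 s: |Δx| = |-12 − -5| = 7 m
10–13 s: |Δx| = |-10 − -12| = 2 m
Total path = 35 m; average speed = 35/13 = 35/13 m/s.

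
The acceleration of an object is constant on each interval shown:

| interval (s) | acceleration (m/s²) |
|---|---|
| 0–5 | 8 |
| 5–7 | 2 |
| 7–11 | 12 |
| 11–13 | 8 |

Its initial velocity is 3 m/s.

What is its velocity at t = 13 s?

111 m/s

Δv equals the area under the a-t graph; then v = v₀ + Δv.
0–5 s: 8 × 5 = 40 m/s
5–7 s: 2 × 2 = 4 m/s
7–11 s: 12 × 4 = 48 m/s
11–13 s: 8 × 2 = 16 m/s
Δv = 108 m/s, so v(13) = 3 + (108) = 111 m/s.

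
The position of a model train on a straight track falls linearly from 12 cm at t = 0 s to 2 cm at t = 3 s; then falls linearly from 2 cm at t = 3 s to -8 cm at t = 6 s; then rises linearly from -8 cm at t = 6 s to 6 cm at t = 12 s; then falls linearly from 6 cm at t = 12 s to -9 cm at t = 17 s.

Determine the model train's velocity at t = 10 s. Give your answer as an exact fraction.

7/3 cm/s

Velocity is the slope of the x-t graph on 6–12 s: (6 − -8)/(12 − 6) = 7/3 cm/s.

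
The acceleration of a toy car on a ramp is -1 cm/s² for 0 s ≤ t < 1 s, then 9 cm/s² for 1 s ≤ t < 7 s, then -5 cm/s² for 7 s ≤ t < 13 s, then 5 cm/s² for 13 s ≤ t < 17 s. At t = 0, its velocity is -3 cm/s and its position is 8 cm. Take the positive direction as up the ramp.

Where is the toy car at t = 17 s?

472.5 cm

On each constant-a segment, Δv = aΔt and Δx = v₀Δt + ½aΔt²; chain segment to segment.
0–1 s: v starts -3 cm/s; Δx = -3·1 + ½·-1·1² = -3.5 cm; v ends -4 cm/s.
1–7 s: v starts -4 cm/s; Δx = -4·6 + ½·9·6² = 138 cm; v ends 50 cm/s.
7–13 s: v starts 50 cm/s; Δx = 50·6 + ½·-5·6² = 210 cm; v ends 20 cm/s.
13–17 s: v starts 20 cm/s; Δx = 20·4 + ½·5·4² = 120 cm; v ends 40 cm/s.
x(17) = 8 + Σ Δx = 472.5 cm.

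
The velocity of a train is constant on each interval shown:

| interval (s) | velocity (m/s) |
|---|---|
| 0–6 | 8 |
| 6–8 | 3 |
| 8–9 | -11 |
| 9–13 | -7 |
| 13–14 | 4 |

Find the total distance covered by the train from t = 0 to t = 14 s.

97 m

Total distance travelled is ∫|v| dt — sum the magnitudes of each area piece.
0–6 s: |8| × 6 = 48 m
6–8 s: |3| × 2 = 6 m
8–9 s: |-11| × 1 = 11 m
9–13 s: |-7| × 4 = 28 m
13–14 s: |4| × 1 = 4 m
Total distance = 97 m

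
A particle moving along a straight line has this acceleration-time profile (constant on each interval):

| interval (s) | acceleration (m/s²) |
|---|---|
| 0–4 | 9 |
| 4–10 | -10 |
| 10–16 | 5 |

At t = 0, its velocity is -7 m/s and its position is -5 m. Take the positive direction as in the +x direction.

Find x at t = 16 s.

On each constant-a segment, Δv = aΔt and Δx = v₀Δt + ½aΔt²; chain segment to segment.
0–4 s: v starts -7 m/s; Δx = -7·4 + ½·9·4² = 44 m; v ends 29 m/s.
4–10 s: v starts 29 m/s; Δx = 29·6 + ½·-10·6² = -6 m; v ends -31 m/s.
10–16 s: v starts -31 m/s; Δx = -31·6 + ½·5·6² = -96 m; v ends -1 m/s.
x(16) = -5 + Σ Δx = -63 m.

-63 m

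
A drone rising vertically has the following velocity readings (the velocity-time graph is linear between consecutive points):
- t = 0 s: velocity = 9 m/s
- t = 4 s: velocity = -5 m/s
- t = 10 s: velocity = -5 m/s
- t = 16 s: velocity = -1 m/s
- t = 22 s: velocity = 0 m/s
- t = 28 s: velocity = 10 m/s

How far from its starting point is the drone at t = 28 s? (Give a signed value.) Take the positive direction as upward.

-13 m

Net displacement equals the area under the velocity-time graph (areas below the axis count negative).
0–4 s: ½(9 + -5)(4) = 8 m
4–10 s: -5 × 6 = -30 m
10–16 s: ½(-5 + -1)(6) = -18 m
16–22 s: ½(-1 + 0)(6) = -3 m
22–28 s: ½(0 + 10)(6) = 30 m
Net displacement = -13 m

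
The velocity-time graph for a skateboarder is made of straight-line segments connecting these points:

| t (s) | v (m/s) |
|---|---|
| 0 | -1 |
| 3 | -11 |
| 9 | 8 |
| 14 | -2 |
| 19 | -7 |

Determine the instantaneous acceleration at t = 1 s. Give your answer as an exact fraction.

Acceleration is the slope of the v-t graph on 0–3 s: (-11 − -1)/(3 − 0) = -10/3 m/s².

-10/3 m/s²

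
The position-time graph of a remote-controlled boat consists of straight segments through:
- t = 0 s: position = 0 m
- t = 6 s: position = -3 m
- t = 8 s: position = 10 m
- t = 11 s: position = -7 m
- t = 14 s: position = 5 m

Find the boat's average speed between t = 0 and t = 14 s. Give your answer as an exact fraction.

45/14 m/s

Average speed = (total path length)/(elapsed time); on a piecewise-linear x-t graph the path length is Σ|Δx|.
0–6 s: |Δx| = |-3 − 0| = 3 m
6–8 s: |Δx| = |10 − -3| = 13 m
8–11 s: |Δx| = |-7 − 10| = 17 m
11–14 s: |Δx| = |5 − -7| = 12 m
Total path = 45 m; average speed = 45/14 = 45/14 m/s.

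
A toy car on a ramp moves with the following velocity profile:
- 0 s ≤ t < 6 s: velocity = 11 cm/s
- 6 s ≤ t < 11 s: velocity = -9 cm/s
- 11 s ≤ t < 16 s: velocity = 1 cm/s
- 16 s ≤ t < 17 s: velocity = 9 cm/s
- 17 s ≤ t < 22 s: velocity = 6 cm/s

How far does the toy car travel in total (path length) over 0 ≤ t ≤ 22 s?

Distance (not displacement) is the total path length: add the absolute areas under v-t.
0–6 s: |11| × 6 = 66 cm
6–11 s: |-9| × 5 = 45 cm
11–16 s: |1| × 5 = 5 cm
16–17 s: |9| × 1 = 9 cm
17–22 s: |6| × 5 = 30 cm
Total distance = 155 cm

155 cm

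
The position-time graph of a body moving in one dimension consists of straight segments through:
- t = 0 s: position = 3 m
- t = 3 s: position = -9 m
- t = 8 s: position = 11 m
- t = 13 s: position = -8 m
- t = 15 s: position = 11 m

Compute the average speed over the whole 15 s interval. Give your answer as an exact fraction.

14/3 m/s

Average speed = (total path length)/(elapsed time); on a piecewise-linear x-t graph the path length is Σ|Δx|.
0–3 s: |Δx| = |-9 − 3| = 12 m
3–8 s: |Δx| = |11 − -9| = 20 m
8–13 s: |Δx| = |-8 − 11| = 19 m
13–15 s: |Δx| = |11 − -8| = 19 m
Total path = 70 m; average speed = 70/15 = 14/3 m/s.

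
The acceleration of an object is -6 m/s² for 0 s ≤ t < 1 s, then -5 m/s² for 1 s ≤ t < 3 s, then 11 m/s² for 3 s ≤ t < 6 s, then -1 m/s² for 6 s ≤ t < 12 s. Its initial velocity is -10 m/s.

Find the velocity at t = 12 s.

Δv equals the area under the a-t graph; then v = v₀ + Δv.
0–1 s: -6 × 1 = -6 m/s
1–3 s: -5 × 2 = -10 m/s
3–6 s: 11 × 3 = 33 m/s
6–12 s: -1 × 6 = -6 m/s
Δv = 11 m/s, so v(12) = -10 + (11) = 1 m/s.

1 m/s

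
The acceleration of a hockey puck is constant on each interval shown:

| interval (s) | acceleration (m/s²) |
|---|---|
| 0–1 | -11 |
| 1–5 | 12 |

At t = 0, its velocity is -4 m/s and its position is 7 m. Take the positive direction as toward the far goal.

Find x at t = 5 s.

On each constant-a segment, Δv = aΔt and Δx = v₀Δt + ½aΔt²; chain segment to segment.
0–1 s: v starts -4 m/s; Δx = -4·1 + ½·-11·1² = -9.5 m; v ends -15 m/s.
1–5 s: v starts -15 m/s; Δx = -15·4 + ½·12·4² = 36 m; v ends 33 m/s.
x(5) = 7 + Σ Δx = 33.5 m.

33.5 m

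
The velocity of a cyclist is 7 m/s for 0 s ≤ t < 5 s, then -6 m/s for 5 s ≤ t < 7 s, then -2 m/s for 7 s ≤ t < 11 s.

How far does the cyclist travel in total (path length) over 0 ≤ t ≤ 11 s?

55 m

Distance (not displacement) is the total path length: add the absolute areas under v-t.
0–5 s: |7| × 5 = 35 m
5–7 s: |-6| × 2 = 12 m
7–11 s: |-2| × 4 = 8 m
Total distance = 55 m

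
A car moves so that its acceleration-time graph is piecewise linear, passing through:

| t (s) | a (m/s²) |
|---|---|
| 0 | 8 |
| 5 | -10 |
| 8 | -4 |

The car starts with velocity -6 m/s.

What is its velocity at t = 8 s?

-32 m/s

Δv equals the area under the a-t graph; then v = v₀ + Δv.
0–5 s: ½(8 + -10)(5) = -5 m/s
5–8 s: ½(-10 + -4)(3) = -21 m/s
Δv = -26 m/s, so v(8) = -6 + (-26) = -32 m/s.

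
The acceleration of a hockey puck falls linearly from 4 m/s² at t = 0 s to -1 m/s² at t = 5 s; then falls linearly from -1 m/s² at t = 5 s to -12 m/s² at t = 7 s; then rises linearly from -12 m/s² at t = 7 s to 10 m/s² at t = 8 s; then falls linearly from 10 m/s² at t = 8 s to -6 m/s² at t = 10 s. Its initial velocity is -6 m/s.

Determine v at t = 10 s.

Δv equals the area under the a-t graph; then v = v₀ + Δv.
0–5 s: ½(4 + -1)(5) = 7.5 m/s
5–7 s: ½(-1 + -12)(2) = -13 m/s
7–8 s: ½(-12 + 10)(1) = -1 m/s
8–10 s: ½(10 + -6)(2) = 4 m/s
Δv = -2.5 m/s, so v(10) = -6 + (-2.5) = -8.5 m/s.

-8.5 m/s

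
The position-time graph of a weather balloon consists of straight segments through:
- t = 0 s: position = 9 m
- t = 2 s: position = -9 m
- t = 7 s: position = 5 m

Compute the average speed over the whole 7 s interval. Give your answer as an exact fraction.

32/7 m/s

Average speed = (total path length)/(elapsed time); on a piecewise-linear x-t graph the path length is Σ|Δx|.
0–2 s: |Δx| = |-9 − 9| = 18 m
2–7 s: |Δx| = |5 − -9| = 14 m
Total path = 32 m; average speed = 32/7 = 32/7 m/s.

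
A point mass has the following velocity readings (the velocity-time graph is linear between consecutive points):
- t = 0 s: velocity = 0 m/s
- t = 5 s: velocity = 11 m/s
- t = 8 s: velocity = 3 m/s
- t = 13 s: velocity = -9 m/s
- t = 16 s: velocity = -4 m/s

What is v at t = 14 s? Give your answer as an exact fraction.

On 13–16 s the graph is linear from -9 to -4 m/s: v(14) = -9 + (-4 − -9)·(14 − 13)/(16 − 13) = -22/3 m/s.

-22/3 m/s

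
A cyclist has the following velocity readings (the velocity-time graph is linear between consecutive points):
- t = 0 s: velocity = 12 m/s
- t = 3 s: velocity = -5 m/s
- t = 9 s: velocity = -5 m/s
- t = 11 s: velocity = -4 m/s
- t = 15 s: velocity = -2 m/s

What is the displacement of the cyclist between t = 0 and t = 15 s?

Displacement is the signed area under the v-t curve.
0–3 s: ½(12 + -5)(3) = 10.5 m
3–9 s: -5 × 6 = -30 m
9–11 s: ½(-5 + -4)(2) = -9 m
11–15 s: ½(-4 + -2)(4) = -12 m
Net displacement = -40.5 m

-40.5 m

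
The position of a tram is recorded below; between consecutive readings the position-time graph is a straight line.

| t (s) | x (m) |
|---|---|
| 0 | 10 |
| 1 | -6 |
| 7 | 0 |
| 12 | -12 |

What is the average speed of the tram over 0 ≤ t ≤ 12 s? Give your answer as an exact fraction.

Average speed = (total path length)/(elapsed time); on a piecewise-linear x-t graph the path length is Σ|Δx|.
0–1 s: |Δx| = |-6 − 10| = 16 m
1–7 s: |Δx| = |0 − -6| = 6 m
7–12 s: |Δx| = |-12 − 0| = 12 m
Total path = 34 m; average speed = 34/12 = 17/6 m/s.

17/6 m/s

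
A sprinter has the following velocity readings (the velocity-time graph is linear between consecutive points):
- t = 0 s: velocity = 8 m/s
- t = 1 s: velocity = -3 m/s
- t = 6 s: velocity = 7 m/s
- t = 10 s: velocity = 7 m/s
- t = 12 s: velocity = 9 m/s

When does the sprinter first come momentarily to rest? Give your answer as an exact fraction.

v changes sign on 0–1 s (from 8 to -3); the graph is linear there, so v = 0 at t = 0 + (-8)·(1 − 0)/(-3 − 8) = 8/11 s.

t = 8/11 s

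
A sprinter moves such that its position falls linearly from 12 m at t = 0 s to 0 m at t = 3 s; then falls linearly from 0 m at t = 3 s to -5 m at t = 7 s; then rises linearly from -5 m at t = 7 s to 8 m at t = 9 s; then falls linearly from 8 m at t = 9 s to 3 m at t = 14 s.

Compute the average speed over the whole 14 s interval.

Average speed = (total path length)/(elapsed time); on a piecewise-linear x-t graph the path length is Σ|Δx|.
0–3 s: |Δx| = |0 − 12| = 12 m
3–7 s: |Δx| = |-5 − 0| = 5 m
7–9 s: |Δx| = |8 − -5| = 13 m
9–14 s: |Δx| = |3 − 8| = 5 m
Total path = 35 m; average speed = 35/14 = 2.5 m/s.

2.5 m/s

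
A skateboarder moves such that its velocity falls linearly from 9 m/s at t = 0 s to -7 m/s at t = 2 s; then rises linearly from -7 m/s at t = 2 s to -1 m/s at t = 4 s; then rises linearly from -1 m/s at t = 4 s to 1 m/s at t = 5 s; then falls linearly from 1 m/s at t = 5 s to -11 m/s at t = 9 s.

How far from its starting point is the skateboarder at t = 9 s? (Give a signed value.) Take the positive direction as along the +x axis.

-26 m

Net displacement equals the area under the velocity-time graph (areas below the axis count negative).
0–2 s: ½(9 + -7)(2) = 2 m
2–4 s: ½(-7 + -1)(2) = -8 m
4–5 s: ½(-1 + 1)(1) = 0 m
5–9 s: ½(1 + -11)(4) = -20 m
Net displacement = -26 m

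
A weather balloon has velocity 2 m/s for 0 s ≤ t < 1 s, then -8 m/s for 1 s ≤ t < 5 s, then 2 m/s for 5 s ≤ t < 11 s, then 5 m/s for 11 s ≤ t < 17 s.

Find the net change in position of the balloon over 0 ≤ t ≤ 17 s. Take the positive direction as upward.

Net displacement equals the area under the velocity-time graph (areas below the axis count negative).
0–1 s: 2 × 1 = 2 m
1–5 s: -8 × 4 = -32 m
5–11 s: 2 × 6 = 12 m
11–17 s: 5 × 6 = 30 m
Net displacement = 12 m

12 m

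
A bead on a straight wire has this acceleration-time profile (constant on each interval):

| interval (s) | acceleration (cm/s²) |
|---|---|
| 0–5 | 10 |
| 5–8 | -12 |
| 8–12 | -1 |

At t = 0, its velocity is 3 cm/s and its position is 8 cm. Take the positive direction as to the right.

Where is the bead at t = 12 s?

On each constant-a segment, Δv = aΔt and Δx = v₀Δt + ½aΔt²; chain segment to segment.
0–5 s: v starts 3 cm/s; Δx = 3·5 + ½·10·5² = 140 cm; v ends 53 cm/s.
5–8 s: v starts 53 cm/s; Δx = 53·3 + ½·-12·3² = 105 cm; v ends 17 cm/s.
8–12 s: v starts 17 cm/s; Δx = 17·4 + ½·-1·4² = 60 cm; v ends 13 cm/s.
x(12) = 8 + Σ Δx = 313 cm.

313 cm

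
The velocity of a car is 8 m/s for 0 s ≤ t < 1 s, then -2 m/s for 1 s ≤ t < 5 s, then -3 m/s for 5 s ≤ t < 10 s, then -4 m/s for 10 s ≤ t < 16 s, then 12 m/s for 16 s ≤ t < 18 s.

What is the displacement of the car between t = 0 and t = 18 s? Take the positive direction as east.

-15 m

Displacement is the signed area under the v-t curve.
0–1 s: 8 × 1 = 8 m
1–5 s: -2 × 4 = -8 m
5–10 s: -3 × 5 = -15 m
10–16 s: -4 × 6 = -24 m
16–18 s: 12 × 2 = 24 m
Net displacement = -15 m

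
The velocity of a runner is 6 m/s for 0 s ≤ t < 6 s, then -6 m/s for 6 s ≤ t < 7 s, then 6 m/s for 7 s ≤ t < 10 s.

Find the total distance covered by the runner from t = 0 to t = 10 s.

60 m

Distance (not displacement) is the total path length: add the absolute areas under v-t.
0–6 s: |6| × 6 = 36 m
6–7 s: |-6| × 1 = 6 m
7–10 s: |6| × 3 = 18 m
Total distance = 60 m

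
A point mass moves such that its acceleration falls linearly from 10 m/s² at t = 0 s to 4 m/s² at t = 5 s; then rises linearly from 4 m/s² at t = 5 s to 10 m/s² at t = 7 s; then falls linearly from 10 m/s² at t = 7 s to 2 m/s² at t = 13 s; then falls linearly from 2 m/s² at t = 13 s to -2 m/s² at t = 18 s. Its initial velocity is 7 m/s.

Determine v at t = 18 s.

Δv equals the area under the a-t graph; then v = v₀ + Δv.
0–5 s: ½(10 + 4)(5) = 35 m/s
5–7 s: ½(4 + 10)(2) = 14 m/s
7–13 s: ½(10 + 2)(6) = 36 m/s
13–18 s: ½(2 + -2)(5) = 0 m/s
Δv = 85 m/s, so v(18) = 7 + (85) = 92 m/s.

92 m/s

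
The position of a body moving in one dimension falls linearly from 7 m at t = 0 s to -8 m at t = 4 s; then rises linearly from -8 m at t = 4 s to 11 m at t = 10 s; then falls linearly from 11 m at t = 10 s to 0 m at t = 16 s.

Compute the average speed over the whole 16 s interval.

Average speed = (total path length)/(elapsed time); on a piecewise-linear x-t graph the path length is Σ|Δx|.
0–4 s: |Δx| = |-8 − 7| = 15 m
4–10 s: |Δx| = |11 − -8| = 19 m
10–16 s: |Δx| = |0 − 11| = 11 m
Total path = 45 m; average speed = 45/16 = 2.8125 m/s.

2.8125 m/s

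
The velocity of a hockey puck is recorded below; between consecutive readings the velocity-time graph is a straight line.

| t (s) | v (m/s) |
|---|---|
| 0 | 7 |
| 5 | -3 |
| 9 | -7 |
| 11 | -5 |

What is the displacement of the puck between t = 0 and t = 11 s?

-22 m

Net displacement equals the area under the velocity-time graph (areas below the axis count negative).
0–5 s: ½(7 + -3)(5) = 10 m
5–9 s: ½(-3 + -7)(4) = -20 m
9–11 s: ½(-7 + -5)(2) = -12 m
Net displacement = -22 m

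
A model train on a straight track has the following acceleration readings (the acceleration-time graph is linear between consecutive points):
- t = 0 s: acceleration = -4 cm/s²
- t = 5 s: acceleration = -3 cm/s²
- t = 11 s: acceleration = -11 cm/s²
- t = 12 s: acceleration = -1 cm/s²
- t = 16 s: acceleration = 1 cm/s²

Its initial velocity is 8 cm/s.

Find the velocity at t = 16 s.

Δv equals the area under the a-t graph; then v = v₀ + Δv.
0–5 s: ½(-4 + -3)(5) = -17.5 cm/s
5–11 s: ½(-3 + -11)(6) = -42 cm/s
11–12 s: ½(-11 + -1)(1) = -6 cm/s
12–16 s: ½(-1 + 1)(4) = 0 cm/s
Δv = -65.5 cm/s, so v(16) = 8 + (-65.5) = -57.5 cm/s.

-57.5 cm/s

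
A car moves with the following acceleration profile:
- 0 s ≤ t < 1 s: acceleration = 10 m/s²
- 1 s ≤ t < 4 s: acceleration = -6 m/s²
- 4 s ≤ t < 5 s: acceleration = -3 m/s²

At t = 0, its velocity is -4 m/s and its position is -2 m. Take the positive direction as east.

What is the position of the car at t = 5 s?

-23.5 m

On each constant-a segment, Δv = aΔt and Δx = v₀Δt + ½aΔt²; chain segment to segment.
0–1 s: v starts -4 m/s; Δx = -4·1 + ½·10·1² = 1 m; v ends 6 m/s.
1–4 s: v starts 6 m/s; Δx = 6·3 + ½·-6·3² = -9 m; v ends -12 m/s.
4–5 s: v starts -12 m/s; Δx = -12·1 + ½·-3·1² = -13.5 m; v ends -15 m/s.
x(5) = -2 + Σ Δx = -23.5 m.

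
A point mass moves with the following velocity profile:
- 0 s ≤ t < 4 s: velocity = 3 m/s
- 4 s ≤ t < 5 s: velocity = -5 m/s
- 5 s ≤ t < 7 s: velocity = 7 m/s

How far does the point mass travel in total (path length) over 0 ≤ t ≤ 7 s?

Total distance travelled is ∫|v| dt — sum the magnitudes of each area piece.
0–4 s: |3| × 4 = 12 m
4–5 s: |-5| × 1 = 5 m
5–7 s: |7| × 2 = 14 m
Total distance = 31 m

31 m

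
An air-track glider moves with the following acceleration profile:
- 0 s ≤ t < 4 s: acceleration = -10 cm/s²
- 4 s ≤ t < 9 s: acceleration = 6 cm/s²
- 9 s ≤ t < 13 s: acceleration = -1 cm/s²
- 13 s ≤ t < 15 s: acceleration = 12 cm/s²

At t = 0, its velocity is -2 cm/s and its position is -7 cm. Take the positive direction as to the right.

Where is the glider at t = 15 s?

-294 cm

On each constant-a segment, Δv = aΔt and Δx = v₀Δt + ½aΔt²; chain segment to segment.
0–4 s: v starts -2 cm/s; Δx = -2·4 + ½·-10·4² = -88 cm; v ends -42 cm/s.
4–9 s: v starts -42 cm/s; Δx = -42·5 + ½·6·5² = -135 cm; v ends -12 cm/s.
9–13 s: v starts -12 cm/s; Δx = -12·4 + ½·-1·4² = -56 cm; v ends -16 cm/s.
13–15 s: v starts -16 cm/s; Δx = -16·2 + ½·12·2² = -8 cm; v ends 8 cm/s.
x(15) = -7 + Σ Δx = -294 cm.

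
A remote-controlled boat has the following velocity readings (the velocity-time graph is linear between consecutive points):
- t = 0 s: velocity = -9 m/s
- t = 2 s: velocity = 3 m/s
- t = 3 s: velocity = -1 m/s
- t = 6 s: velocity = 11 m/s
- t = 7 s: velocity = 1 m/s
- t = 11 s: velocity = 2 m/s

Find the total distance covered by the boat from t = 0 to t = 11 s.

Distance (not displacement) is the total path length: add the absolute areas under v-t.
0–2 s: v = 0 at t = 1.5 s; triangle areas 6.75 + 0.75 = 7.5 m
2–3 s: v = 0 at t = 2.75 s; triangle areas 1.125 + 0.125 = 1.25 m
3–6 s: v = 0 at t = 3.25 s; triangle areas 0.125 + 15.125 = 15.25 m
6–7 s: |½(11 + 1)(1)| = 6 m
7–11 s: |½(1 + 2)(4)| = 6 m
Total distance = 36 m

36 m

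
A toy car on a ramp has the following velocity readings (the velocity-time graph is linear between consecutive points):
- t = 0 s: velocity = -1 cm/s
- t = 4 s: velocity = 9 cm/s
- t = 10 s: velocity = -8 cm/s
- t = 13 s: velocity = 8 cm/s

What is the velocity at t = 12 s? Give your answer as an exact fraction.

8/3 cm/s

On 10–13 s the graph is linear from -8 to 8 cm/s: v(12) = -8 + (8 − -8)·(12 − 10)/(13 − 10) = 8/3 cm/s.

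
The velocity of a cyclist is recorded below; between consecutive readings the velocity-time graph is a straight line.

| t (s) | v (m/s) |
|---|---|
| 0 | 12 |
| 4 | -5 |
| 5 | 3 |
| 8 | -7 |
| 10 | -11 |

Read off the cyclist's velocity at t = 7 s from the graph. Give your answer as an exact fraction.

On 5–8 s the graph is linear from 3 to -7 m/s: v(7) = 3 + (-7 − 3)·(7 − 5)/(8 − 5) = -11/3 m/s.

-11/3 m/s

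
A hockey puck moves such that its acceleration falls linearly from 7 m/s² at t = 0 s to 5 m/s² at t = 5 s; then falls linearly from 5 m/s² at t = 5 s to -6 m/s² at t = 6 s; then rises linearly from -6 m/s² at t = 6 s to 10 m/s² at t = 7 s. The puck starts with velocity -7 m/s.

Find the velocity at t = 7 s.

24.5 m/s

Δv equals the area under the a-t graph; then v = v₀ + Δv.
0–5 s: ½(7 + 5)(5) = 30 m/s
5–6 s: ½(5 + -6)(1) = -0.5 m/s
6–7 s: ½(-6 + 10)(1) = 2 m/s
Δv = 31.5 m/s, so v(7) = -7 + (31.5) = 24.5 m/s.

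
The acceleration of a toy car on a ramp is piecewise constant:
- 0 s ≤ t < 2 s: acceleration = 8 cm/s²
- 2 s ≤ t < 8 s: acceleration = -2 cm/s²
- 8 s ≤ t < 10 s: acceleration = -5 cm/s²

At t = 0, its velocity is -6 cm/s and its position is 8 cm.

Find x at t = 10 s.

On each constant-a segment, Δv = aΔt and Δx = v₀Δt + ½aΔt²; chain segment to segment.
0–2 s: v starts -6 cm/s; Δx = -6·2 + ½·8·2² = 4 cm; v ends 10 cm/s.
2–8 s: v starts 10 cm/s; Δx = 10·6 + ½·-2·6² = 24 cm; v ends -2 cm/s.
8–10 s: v starts -2 cm/s; Δx = -2·2 + ½·-5·2² = -14 cm; v ends -12 cm/s.
x(10) = 8 + Σ Δx = 22 cm.

22 cm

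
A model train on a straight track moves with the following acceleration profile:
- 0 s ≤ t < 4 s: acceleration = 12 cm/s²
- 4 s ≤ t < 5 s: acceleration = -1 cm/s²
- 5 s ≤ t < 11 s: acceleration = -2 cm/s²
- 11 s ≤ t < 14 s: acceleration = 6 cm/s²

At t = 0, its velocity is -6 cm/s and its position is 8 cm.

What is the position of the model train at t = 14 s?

445.5 cm

On each constant-a segment, Δv = aΔt and Δx = v₀Δt + ½aΔt²; chain segment to segment.
0–4 s: v starts -6 cm/s; Δx = -6·4 + ½·12·4² = 72 cm; v ends 42 cm/s.
4–5 s: v starts 42 cm/s; Δx = 42·1 + ½·-1·1² = 41.5 cm; v ends 41 cm/s.
5–11 s: v starts 41 cm/s; Δx = 41·6 + ½·-2·6² = 210 cm; v ends 29 cm/s.
11–14 s: v starts 29 cm/s; Δx = 29·3 + ½·6·3² = 114 cm; v ends 47 cm/s.
x(14) = 8 + Σ Δx = 445.5 cm.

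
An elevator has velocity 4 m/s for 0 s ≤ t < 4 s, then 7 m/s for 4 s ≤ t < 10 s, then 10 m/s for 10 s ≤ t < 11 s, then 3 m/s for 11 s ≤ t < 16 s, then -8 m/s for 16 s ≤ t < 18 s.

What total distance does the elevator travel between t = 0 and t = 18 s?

Total distance travelled is ∫|v| dt — sum the magnitudes of each area piece.
0–4 s: |4| × 4 = 16 m
4–10 s: |7| × 6 = 42 m
10–11 s: |10| × 1 = 10 m
11–16 s: |3| × 5 = 15 m
16–18 s: |-8| × 2 = 16 m
Total distance = 99 m

99 m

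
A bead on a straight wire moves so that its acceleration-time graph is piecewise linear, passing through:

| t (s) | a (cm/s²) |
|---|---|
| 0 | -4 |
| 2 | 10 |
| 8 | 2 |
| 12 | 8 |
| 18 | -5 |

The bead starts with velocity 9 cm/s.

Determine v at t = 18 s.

Δv equals the area under the a-t graph; then v = v₀ + Δv.
0–2 s: ½(-4 + 10)(2) = 6 cm/s
2–8 s: ½(10 + 2)(6) = 36 cm/s
8–12 s: ½(2 + 8)(4) = 20 cm/s
12–18 s: ½(8 + -5)(6) = 9 cm/s
Δv = 71 cm/s, so v(18) = 9 + (71) = 80 cm/s.

80 cm/s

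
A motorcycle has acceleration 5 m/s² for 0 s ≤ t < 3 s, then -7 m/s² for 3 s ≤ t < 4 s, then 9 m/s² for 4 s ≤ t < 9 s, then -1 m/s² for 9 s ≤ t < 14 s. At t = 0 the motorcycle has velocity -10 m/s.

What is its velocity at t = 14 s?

38 m/s

Δv equals the area under the a-t graph; then v = v₀ + Δv.
0–3 s: 5 × 3 = 15 m/s
3–4 s: -7 × 1 = -7 m/s
4–9 s: 9 × 5 = 45 m/s
9–14 s: -1 × 5 = -5 m/s
Δv = 48 m/s, so v(14) = -10 + (48) = 38 m/s.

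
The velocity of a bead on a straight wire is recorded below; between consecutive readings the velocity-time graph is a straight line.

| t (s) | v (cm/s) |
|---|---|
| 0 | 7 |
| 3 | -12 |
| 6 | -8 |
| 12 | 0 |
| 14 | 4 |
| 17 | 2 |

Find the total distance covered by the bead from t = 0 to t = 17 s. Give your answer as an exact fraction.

Total distance travelled is ∫|v| dt — sum the magnitudes of each area piece.
0–3 s: v = 0 at t = 21/19 s; triangle areas 147/38 + 216/19 = 579/38 cm
3–6 s: |½(-12 + -8)(3)| = 30 cm
6–12 s: |½(-8 + 0)(6)| = 24 cm
12–14 s: |½(0 + 4)(2)| = 4 cm
14–17 s: |½(4 + 2)(3)| = 9 cm
Total distance = 3125/38 cm

3125/38 cm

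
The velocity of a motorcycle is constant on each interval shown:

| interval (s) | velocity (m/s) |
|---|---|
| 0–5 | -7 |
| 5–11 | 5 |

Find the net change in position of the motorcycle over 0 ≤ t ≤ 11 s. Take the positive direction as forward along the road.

Net displacement equals the area under the velocity-time graph (areas below the axis count negative).
0–5 s: -7 × 5 = -35 m
5–11 s: 5 × 6 = 30 m
Net displacement = -5 m

-5 m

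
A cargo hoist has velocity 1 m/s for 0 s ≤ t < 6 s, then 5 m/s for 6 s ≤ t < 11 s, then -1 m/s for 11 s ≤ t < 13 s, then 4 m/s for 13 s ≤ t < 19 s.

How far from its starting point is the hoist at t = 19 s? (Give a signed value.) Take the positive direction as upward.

Displacement is the signed area under the v-t curve.
0–6 s: 1 × 6 = 6 m
6–11 s: 5 × 5 = 25 m
11–13 s: -1 × 2 = -2 m
13–19 s: 4 × 6 = 24 m
Net displacement = 53 m

53 m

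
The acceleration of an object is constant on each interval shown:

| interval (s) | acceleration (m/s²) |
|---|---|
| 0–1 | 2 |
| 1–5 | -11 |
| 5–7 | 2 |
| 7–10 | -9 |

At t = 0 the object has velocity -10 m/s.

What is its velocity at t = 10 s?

-75 m/s

Δv equals the area under the a-t graph; then v = v₀ + Δv.
0–1 s: 2 × 1 = 2 m/s
1–5 s: -11 × 4 = -44 m/s
5–7 s: 2 × 2 = 4 m/s
7–10 s: -9 × 3 = -27 m/s
Δv = -65 m/s, so v(10) = -10 + (-65) = -75 m/s.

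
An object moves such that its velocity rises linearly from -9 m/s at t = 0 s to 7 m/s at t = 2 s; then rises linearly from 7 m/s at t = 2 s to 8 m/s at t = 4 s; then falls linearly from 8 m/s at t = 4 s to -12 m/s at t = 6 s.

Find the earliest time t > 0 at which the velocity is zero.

t = 1.125 s

v changes sign on 0–2 s (from -9 to 7); the graph is linear there, so v = 0 at t = 0 + (9)·(2 − 0)/(7 − -9) = 1.125 s.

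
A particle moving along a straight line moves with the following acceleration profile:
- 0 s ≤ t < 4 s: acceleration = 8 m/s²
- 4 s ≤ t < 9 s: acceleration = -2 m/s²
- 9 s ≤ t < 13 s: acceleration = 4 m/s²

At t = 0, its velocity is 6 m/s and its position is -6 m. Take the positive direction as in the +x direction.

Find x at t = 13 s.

391 m

On each constant-a segment, Δv = aΔt and Δx = v₀Δt + ½aΔt²; chain segment to segment.
0–4 s: v starts 6 m/s; Δx = 6·4 + ½·8·4² = 88 m; v ends 38 m/s.
4–9 s: v starts 38 m/s; Δx = 38·5 + ½·-2·5² = 165 m; v ends 28 m/s.
9–13 s: v starts 28 m/s; Δx = 28·4 + ½·4·4² = 144 m; v ends 44 m/s.
x(13) = -6 + Σ Δx = 391 m.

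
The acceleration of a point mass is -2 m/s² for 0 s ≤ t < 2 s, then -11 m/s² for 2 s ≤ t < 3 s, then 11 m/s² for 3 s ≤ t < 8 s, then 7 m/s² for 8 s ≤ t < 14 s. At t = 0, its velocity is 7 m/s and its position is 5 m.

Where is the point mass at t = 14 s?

518 m

On each constant-a segment, Δv = aΔt and Δx = v₀Δt + ½aΔt²; chain segment to segment.
0–2 s: v starts 7 m/s; Δx = 7·2 + ½·-2·2² = 10 m; v ends 3 m/s.
2–3 s: v starts 3 m/s; Δx = 3·1 + ½·-11·1² = -2.5 m; v ends -8 m/s.
3–8 s: v starts -8 m/s; Δx = -8·5 + ½·11·5² = 97.5 m; v ends 47 m/s.
8–14 s: v starts 47 m/s; Δx = 47·6 + ½·7·6² = 408 m; v ends 89 m/s.
x(14) = 5 + Σ Δx = 518 m.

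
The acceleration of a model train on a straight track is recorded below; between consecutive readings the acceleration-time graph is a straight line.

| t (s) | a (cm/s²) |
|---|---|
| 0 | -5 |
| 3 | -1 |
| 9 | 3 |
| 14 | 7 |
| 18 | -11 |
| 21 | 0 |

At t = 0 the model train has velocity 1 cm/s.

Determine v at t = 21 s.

Δv equals the area under the a-t graph; then v = v₀ + Δv.
0–3 s: ½(-5 + -1)(3) = -9 cm/s
3–9 s: ½(-1 + 3)(6) = 6 cm/s
9–14 s: ½(3 + 7)(5) = 25 cm/s
14–18 s: ½(7 + -11)(4) = -8 cm/s
18–21 s: ½(-11 + 0)(3) = -16.5 cm/s
Δv = -2.5 cm/s, so v(21) = 1 + (-2.5) = -1.5 cm/s.

-1.5 cm/s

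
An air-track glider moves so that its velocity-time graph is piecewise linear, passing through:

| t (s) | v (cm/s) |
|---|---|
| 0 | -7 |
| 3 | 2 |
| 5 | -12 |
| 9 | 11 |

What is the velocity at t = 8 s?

5.25 cm/s

On 5–9 s the graph is linear from -12 to 11 cm/s: v(8) = -12 + (11 − -12)·(8 − 5)/(9 − 5) = 5.25 cm/s.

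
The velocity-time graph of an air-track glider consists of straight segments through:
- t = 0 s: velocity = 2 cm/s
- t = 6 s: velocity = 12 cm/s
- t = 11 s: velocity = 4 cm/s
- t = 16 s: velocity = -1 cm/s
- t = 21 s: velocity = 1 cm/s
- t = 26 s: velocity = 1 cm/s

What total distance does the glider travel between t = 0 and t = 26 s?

98 cm

Distance (not displacement) is the total path length: add the absolute areas under v-t.
0–6 s: |½(2 + 12)(6)| = 42 cm
6–11 s: |½(12 + 4)(5)| = 40 cm
11–16 s: v = 0 at t = 15 s; triangle areas 8 + 0.5 = 8.5 cm
16–21 s: v = 0 at t = 18.5 s; triangle areas 1.25 + 1.25 = 2.5 cm
21–26 s: |1| × 5 = 5 cm
Total distance = 98 cm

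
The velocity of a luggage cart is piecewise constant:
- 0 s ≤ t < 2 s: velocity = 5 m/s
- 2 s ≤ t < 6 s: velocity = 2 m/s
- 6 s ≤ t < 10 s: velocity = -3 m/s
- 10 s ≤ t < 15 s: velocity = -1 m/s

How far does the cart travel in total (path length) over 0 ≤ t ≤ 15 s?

35 m

Distance (not displacement) is the total path length: add the absolute areas under v-t.
0–2 s: |5| × 2 = 10 m
2–6 s: |2| × 4 = 8 m
6–10 s: |-3| × 4 = 12 m
10–15 s: |-1| × 5 = 5 m
Total distance = 35 m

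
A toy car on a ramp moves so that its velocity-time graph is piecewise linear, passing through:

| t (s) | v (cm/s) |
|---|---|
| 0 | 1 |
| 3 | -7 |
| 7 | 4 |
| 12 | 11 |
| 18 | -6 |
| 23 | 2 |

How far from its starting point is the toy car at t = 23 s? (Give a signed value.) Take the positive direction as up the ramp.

27.5 cm

Net displacement equals the area under the velocity-time graph (areas below the axis count negative).
0–3 s: ½(1 + -7)(3) = -9 cm
3–7 s: ½(-7 + 4)(4) = -6 cm
7–12 s: ½(4 + 11)(5) = 37.5 cm
12–18 s: ½(11 + -6)(6) = 15 cm
18–23 s: ½(-6 + 2)(5) = -10 cm
Net displacement = 27.5 cm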